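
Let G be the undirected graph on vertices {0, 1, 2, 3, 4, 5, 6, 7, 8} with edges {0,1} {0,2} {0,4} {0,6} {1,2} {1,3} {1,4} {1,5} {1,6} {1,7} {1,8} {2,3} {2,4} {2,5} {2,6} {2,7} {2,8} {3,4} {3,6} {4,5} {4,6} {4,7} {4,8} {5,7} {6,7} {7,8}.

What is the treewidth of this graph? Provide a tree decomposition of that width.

Treewidth 4.
One such decomposition:
Bags: B1 = {0, 1, 2, 4, 6}  B2 = {1, 2, 4, 6, 7}  B3 = {1, 2, 4, 5, 7}  B4 = {1, 2, 3, 4, 6}  B5 = {1, 2, 4, 7, 8}
Tree: B1–B2, B2–B3, B1–B4, B2–B5

Each bag holds 5 vertices, so the decomposition has width 4, which upper-bounds the treewidth. For the lower bound, the 5 vertices {1, 2, 4, 7, 8} are pairwise adjacent, and any tree decomposition puts a clique entirely inside one bag — forcing width ≥ 4. The upper and lower bounds meet at 4, so that is the treewidth.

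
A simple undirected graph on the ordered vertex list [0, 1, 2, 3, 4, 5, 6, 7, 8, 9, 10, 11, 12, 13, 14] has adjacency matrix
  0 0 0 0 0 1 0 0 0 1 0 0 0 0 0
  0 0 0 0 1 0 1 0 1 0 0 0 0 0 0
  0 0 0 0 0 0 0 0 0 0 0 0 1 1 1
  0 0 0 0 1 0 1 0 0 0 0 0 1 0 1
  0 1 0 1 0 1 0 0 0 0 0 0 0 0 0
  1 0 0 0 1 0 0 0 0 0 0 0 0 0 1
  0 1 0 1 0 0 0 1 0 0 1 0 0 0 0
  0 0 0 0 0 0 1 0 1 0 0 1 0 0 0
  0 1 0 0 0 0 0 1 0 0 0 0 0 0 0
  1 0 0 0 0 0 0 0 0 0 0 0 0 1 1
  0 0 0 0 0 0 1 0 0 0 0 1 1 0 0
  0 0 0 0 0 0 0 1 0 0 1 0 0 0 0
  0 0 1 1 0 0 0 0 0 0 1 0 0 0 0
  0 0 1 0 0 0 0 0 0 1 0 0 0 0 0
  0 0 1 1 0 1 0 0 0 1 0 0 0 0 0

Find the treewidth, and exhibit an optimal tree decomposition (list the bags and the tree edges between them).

Treewidth 3.
One optimal decomposition is:
Bags: B1 = {0, 2, 9, 13}  B2 = {0, 2, 9, 14}  B3 = {0, 2, 5, 14}  B4 = {2, 5, 12, 14}  B5 = {3, 5, 12, 14}  B6 = {3, 4, 5, 12}  B7 = {3, 4, 10, 12}  B8 = {3, 4, 6, 10}  B9 = {1, 4, 6, 10}  B10 = {1, 6, 10, 11}  B11 = {1, 6, 7, 11}  B12 = {1, 7, 8, 11}
Tree: B1–B2, B2–B3, B3–B4, B4–B5, B5–B6, B6–B7, B7–B8, B8–B9, B9–B10, B10–B11, B11–B12

The largest bag has 4 vertices, giving width 3; this decomposition certifies tw(G) ≤ 3. For the lower bound: the 4 vertex sets {0,9,13}, {2}, {14}, {3,4,5,12} are disjoint, each induces a connected subgraph, and every pair is joined by at least one edge of G. Contracting each set to a single vertex therefore yields K_{4} as a minor, and since treewidth is minor-monotone, tw(G) ≥ tw(K_{4}) = 3. The upper and lower bounds meet at 3, so that is the treewidth.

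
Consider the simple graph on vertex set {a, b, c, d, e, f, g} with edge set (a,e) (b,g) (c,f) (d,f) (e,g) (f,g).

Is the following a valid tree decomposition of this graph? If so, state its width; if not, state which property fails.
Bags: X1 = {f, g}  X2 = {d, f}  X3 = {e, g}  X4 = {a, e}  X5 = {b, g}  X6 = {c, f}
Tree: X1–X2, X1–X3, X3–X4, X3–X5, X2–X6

Every vertex of G appears in some bag (union = {a, b, c, d, e, f, g}); every edge is covered by a bag; and for each vertex v the set of bags containing v is connected in the bag tree. The decomposition is therefore valid. The largest bag has 2 vertices, so the width is 1.

Yes; width 1.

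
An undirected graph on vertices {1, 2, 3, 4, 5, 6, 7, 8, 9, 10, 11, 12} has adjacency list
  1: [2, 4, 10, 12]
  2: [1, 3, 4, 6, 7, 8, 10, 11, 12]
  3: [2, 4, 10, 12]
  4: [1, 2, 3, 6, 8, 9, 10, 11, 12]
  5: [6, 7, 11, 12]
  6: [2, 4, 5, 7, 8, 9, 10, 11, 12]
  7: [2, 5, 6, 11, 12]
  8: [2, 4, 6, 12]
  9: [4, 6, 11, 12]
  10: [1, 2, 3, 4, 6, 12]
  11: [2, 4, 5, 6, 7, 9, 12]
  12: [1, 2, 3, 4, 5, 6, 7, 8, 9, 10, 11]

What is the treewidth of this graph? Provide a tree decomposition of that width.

Treewidth 4.
Bags: B1 = {2, 4, 6, 8, 12}  B2 = {2, 4, 6, 11, 12}  B3 = {2, 4, 6, 10, 12}  B4 = {2, 3, 4, 10, 12}  B5 = {1, 2, 4, 10, 12}  B6 = {2, 6, 7, 11, 12}  B7 = {5, 6, 7, 11, 12}  B8 = {4, 6, 9, 11, 12}
Tree: B1–B2, B1–B3, B3–B4, B4–B5, B2–B6, B6–B7, B2–B8

Each bag holds 5 vertices, so the decomposition has width 4, which upper-bounds the treewidth. Conversely, {4, 6, 9, 11, 12} is a clique of size 5, and the vertices of any clique must share a bag in every tree decomposition; so some bag has ≥ 5 vertices and tw(G) ≥ 4. The upper and lower bounds meet at 4, so that is the treewidth.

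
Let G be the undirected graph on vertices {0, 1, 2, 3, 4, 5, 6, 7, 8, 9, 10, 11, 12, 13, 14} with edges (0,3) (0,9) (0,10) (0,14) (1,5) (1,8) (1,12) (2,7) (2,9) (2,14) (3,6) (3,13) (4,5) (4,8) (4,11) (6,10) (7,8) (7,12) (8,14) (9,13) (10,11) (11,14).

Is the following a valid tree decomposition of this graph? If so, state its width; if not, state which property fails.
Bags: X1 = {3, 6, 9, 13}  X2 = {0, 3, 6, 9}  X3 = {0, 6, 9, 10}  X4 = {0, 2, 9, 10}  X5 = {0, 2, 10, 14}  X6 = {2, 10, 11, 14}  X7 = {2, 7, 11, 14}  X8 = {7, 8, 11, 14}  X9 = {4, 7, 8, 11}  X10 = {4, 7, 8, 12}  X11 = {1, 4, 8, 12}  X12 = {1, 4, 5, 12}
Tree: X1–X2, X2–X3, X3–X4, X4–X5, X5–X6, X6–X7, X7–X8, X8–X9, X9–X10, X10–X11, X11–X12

Checking the three conditions: (i) the bags cover all of {0, 1, 2, 3, 4, 5, 6, 7, 8, 9, 10, 11, 12, 13, 14}; (ii) for each edge, some bag contains both endpoints; (iii) the bags containing any fixed vertex form a subtree. All hold, so the decomposition is valid with width 4 − 1 = 3.

Yes; width 3.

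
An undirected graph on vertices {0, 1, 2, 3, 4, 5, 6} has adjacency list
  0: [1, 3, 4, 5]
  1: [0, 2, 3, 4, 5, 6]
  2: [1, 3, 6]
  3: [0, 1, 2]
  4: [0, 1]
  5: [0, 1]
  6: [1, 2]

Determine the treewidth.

2

A width-2 tree decomposition is:
Bags: B1 = {0, 1, 3}  B2 = {1, 2, 3}  B3 = {0, 1, 4}  B4 = {1, 2, 6}  B5 = {0, 1, 5}
Tree: B1–B2, B1–B3, B2–B4, B1–B5
Every bag has size at most 3, so the width is 3 − 1 = 2 and tw(G) ≤ 2. For the lower bound, the 3 vertices {0, 1, 3} are pairwise adjacent, and any tree decomposition puts a clique entirely inside one bag — forcing width ≥ 2. Hence tw(G) = 2 exactly.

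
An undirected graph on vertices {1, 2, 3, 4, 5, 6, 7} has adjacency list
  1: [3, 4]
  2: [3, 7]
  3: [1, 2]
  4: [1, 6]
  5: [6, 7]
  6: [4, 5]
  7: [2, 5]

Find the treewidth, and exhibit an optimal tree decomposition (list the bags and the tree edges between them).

Treewidth 2.
Bags: B1 = {4, 5, 6}  B2 = {1, 4, 5}  B3 = {1, 3, 5}  B4 = {2, 3, 5}  B5 = {2, 5, 7}
Tree: B1–B2, B2–B3, B3–B4, B4–B5

Each bag holds 3 vertices, so the decomposition has width 2, which upper-bounds the treewidth. For the lower bound, G contains the cycle 5–6–4–1–3–2–7–5, so G is not a forest; only forests have treewidth ≤ 1, hence tw(G) ≥ 2. Combining the bounds, tw(G) = 2.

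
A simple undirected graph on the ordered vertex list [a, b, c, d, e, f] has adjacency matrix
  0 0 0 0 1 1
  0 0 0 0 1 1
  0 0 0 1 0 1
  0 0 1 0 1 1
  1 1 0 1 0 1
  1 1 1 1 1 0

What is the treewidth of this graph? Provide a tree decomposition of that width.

The largest bag has 3 vertices, giving width 2; this decomposition certifies tw(G) ≤ 2. Conversely, {d, e, f} is a clique of size 3, and the vertices of any clique must share a bag in every tree decomposition; so some bag has ≥ 3 vertices and tw(G) ≥ 2. Combining the bounds, tw(G) = 2.

Treewidth 2.
One such decomposition:
Bags: B1 = {a, e, f}  B2 = {d, e, f}  B3 = {c, d, f}  B4 = {b, e, f}
Tree: B1–B2, B2–B3, B2–B4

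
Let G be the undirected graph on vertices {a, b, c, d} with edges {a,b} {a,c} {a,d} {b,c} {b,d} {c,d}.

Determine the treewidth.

A width-3 tree decomposition is:
Bags: B1 = {a, b, c, d}
Tree: (single bag)
A single bag containing all 4 vertices is trivially a valid decomposition of width 3. On the other hand G contains the 4-clique {a, b, c, d}. A clique must lie in a single bag of any decomposition, so no decomposition can have width below 3. The upper and lower bounds meet at 3, so that is the treewidth.

3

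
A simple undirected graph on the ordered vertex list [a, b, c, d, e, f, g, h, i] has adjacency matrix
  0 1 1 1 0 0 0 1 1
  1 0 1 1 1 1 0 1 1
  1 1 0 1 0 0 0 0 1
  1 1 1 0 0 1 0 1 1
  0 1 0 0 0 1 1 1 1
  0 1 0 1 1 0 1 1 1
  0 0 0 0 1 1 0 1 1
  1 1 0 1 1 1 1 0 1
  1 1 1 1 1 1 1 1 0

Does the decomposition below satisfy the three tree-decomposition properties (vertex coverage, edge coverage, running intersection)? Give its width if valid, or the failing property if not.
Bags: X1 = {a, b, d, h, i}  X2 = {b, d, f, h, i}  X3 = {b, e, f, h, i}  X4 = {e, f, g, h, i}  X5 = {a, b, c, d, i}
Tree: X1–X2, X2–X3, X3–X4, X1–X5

Every vertex of G appears in some bag (union = {a, b, c, d, e, f, g, h, i}); every edge is covered by a bag; and for each vertex v the set of bags containing v is connected in the bag tree. The decomposition is therefore valid. The largest bag has 5 vertices, so the width is 4.

Yes; width 4.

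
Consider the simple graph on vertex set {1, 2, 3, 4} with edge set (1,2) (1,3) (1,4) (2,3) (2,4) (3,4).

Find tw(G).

3

A width-3 tree decomposition is:
Bags: B1 = {1, 2, 3, 4}
Tree: (single bag)
A single bag containing all 4 vertices is trivially a valid decomposition of width 3. For the lower bound, the 4 vertices {1, 2, 3, 4} are pairwise adjacent, and any tree decomposition puts a clique entirely inside one bag — forcing width ≥ 3. Combining the bounds, tw(G) = 3.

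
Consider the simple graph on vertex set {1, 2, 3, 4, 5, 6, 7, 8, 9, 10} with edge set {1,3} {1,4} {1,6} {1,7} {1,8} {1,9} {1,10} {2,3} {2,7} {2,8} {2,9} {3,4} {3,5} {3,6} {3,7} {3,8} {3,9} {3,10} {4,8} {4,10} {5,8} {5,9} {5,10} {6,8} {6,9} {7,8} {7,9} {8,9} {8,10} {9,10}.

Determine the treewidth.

A width-4 tree decomposition is:
Bags: B1 = {1, 3, 7, 8, 9}  B2 = {2, 3, 7, 8, 9}  B3 = {1, 3, 6, 8, 9}  B4 = {1, 3, 8, 9, 10}  B5 = {3, 5, 8, 9, 10}  B6 = {1, 3, 4, 8, 10}
Tree: B1–B2, B1–B3, B3–B4, B4–B5, B4–B6
The largest bag has 5 vertices, giving width 4; this decomposition certifies tw(G) ≤ 4. On the other hand G contains the 5-clique {1, 3, 8, 9, 10}. A clique must lie in a single bag of any decomposition, so no decomposition can have width below 4. Therefore the treewidth is 4.

4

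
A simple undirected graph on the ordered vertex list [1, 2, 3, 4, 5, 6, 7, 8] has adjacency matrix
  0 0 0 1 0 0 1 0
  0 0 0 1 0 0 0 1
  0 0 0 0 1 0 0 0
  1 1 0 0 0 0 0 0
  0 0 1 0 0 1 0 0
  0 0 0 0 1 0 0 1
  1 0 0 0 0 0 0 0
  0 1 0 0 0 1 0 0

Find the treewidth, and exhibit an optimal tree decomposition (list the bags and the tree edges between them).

Treewidth 1.
One optimal decomposition is:
Bags: B1 = {3, 5}  B2 = {5, 6}  B3 = {6, 8}  B4 = {2, 8}  B5 = {2, 4}  B6 = {1, 4}  B7 = {1, 7}
Tree: B1–B2, B2–B3, B3–B4, B4–B5, B5–B6, B6–B7

Each bag holds 2 vertices, so the decomposition has width 1, which upper-bounds the treewidth. Any graph with an edge has treewidth ≥ 1, and G has the edge 3–5. Combining the bounds, tw(G) = 1.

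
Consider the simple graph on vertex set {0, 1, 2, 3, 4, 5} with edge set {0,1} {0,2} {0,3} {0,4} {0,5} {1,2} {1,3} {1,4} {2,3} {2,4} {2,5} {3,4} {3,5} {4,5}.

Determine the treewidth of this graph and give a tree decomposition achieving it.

Treewidth 4.
One such decomposition:
Bags: B1 = {0, 1, 2, 3, 4}  B2 = {0, 2, 3, 4, 5}
Tree: B1–B2

Every bag has size at most 5, so the width is 5 − 1 = 4 and tw(G) ≤ 4. On the other hand G contains the 5-clique {0, 1, 2, 3, 4}. A clique must lie in a single bag of any decomposition, so no decomposition can have width below 4. Hence tw(G) = 4 exactly.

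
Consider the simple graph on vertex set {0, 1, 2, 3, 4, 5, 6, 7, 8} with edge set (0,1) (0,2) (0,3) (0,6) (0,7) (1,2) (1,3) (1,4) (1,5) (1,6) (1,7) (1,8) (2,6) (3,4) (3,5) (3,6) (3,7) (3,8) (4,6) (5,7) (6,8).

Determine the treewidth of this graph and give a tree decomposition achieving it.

Every bag has size at most 4, so the width is 4 − 1 = 3 and tw(G) ≤ 3. On the other hand G contains the 4-clique {0, 1, 2, 6}. A clique must lie in a single bag of any decomposition, so no decomposition can have width below 3. Combining the bounds, tw(G) = 3.

Treewidth 3.
Bags: B1 = {0, 1, 3, 6}  B2 = {1, 3, 4, 6}  B3 = {0, 1, 3, 7}  B4 = {0, 1, 2, 6}  B5 = {1, 3, 6, 8}  B6 = {1, 3, 5, 7}
Tree: B1–B2, B1–B3, B1–B4, B2–B5, B3–B6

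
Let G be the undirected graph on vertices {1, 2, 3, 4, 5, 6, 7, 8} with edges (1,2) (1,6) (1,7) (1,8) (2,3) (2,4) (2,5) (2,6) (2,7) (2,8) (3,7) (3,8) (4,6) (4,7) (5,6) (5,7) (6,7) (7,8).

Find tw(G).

A width-3 tree decomposition is:
Bags: B1 = {1, 2, 7, 8}  B2 = {1, 2, 6, 7}  B3 = {2, 4, 6, 7}  B4 = {2, 5, 6, 7}  B5 = {2, 3, 7, 8}
Tree: B1–B2, B2–B3, B3–B4, B1–B5
Every bag has size at most 4, so the width is 4 − 1 = 3 and tw(G) ≤ 3. Conversely, {1, 2, 7, 8} is a clique of size 4, and the vertices of any clique must share a bag in every tree decomposition; so some bag has ≥ 4 vertices and tw(G) ≥ 3. Therefore the treewidth is 3.

3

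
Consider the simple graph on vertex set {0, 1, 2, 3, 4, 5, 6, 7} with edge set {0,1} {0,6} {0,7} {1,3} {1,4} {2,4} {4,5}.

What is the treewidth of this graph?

A width-1 tree decomposition is:
Bags: B1 = {1, 4}  B2 = {0, 1}  B3 = {4, 5}  B4 = {2, 4}  B5 = {0, 7}  B6 = {0, 6}  B7 = {1, 3}
Tree: B1–B2, B1–B3, B1–B4, B2–B5, B5–B6, B1–B7
Each bag holds 2 vertices, so the decomposition has width 1, which upper-bounds the treewidth. Since G has at least one edge (e.g. 1–4), it is not an edgeless graph, so tw(G) ≥ 1. Combining the bounds, tw(G) = 1.

1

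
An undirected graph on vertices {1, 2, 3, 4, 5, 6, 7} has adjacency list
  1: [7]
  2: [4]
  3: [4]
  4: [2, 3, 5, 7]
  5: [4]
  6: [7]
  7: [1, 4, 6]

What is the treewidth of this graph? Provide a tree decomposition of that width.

The largest bag has 2 vertices, giving width 1; this decomposition certifies tw(G) ≤ 1. G has an edge, so its treewidth is at least 1. Therefore the treewidth is 1.

Treewidth 1.
One such decomposition:
Bags: B1 = {4, 7}  B2 = {1, 7}  B3 = {2, 4}  B4 = {3, 4}  B5 = {4, 5}  B6 = {6, 7}
Tree: B1–B2, B1–B3, B3–B4, B3–B5, B1–B6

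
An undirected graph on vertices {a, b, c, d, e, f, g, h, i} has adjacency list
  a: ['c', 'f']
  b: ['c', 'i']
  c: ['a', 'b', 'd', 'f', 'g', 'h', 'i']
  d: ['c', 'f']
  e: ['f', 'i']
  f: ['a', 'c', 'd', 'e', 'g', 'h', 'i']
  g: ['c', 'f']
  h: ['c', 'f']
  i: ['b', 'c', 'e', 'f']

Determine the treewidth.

A width-2 tree decomposition is:
Bags: B1 = {c, d, f}  B2 = {c, f, h}  B3 = {c, f, i}  B4 = {e, f, i}  B5 = {a, c, f}  B6 = {b, c, i}  B7 = {c, f, g}
Tree: B1–B2, B1–B3, B3–B4, B2–B5, B3–B6, B5–B7
The largest bag has 3 vertices, giving width 2; this decomposition certifies tw(G) ≤ 2. For the lower bound, the 3 vertices {e, f, i} are pairwise adjacent, and any tree decomposition puts a clique entirely inside one bag — forcing width ≥ 2. Combining the bounds, tw(G) = 2.

2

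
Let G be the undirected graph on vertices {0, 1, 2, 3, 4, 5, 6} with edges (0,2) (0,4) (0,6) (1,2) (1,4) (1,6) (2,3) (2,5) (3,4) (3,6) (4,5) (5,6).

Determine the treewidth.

A width-3 tree decomposition is:
Bags: B1 = {0, 2, 4, 6}  B2 = {2, 3, 4, 6}  B3 = {1, 2, 4, 6}  B4 = {2, 4, 5, 6}
Tree: B1–B2, B2–B3, B3–B4
Every bag has size at most 4, so the width is 4 − 1 = 3 and tw(G) ≤ 3. For the lower bound: the 4 vertex sets {0,2}, {3,4}, {6}, {1} are disjoint, each induces a connected subgraph, and every pair is joined by at least one edge of G. Contracting each set to a single vertex therefore yields K_{4} as a minor, and since treewidth is minor-monotone, tw(G) ≥ tw(K_{4}) = 3. Combining the bounds, tw(G) = 3.

3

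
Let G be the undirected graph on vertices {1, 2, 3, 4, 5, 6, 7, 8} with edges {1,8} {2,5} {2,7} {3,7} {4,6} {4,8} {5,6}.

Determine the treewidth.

A width-1 tree decomposition is:
Bags: B1 = {1, 8}  B2 = {4, 8}  B3 = {4, 6}  B4 = {5, 6}  B5 = {2, 5}  B6 = {2, 7}  B7 = {3, 7}
Tree: B1–B2, B2–B3, B3–B4, B4–B5, B5–B6, B6–B7
Each bag holds 2 vertices, so the decomposition has width 1, which upper-bounds the treewidth. Since G has at least one edge (e.g. 1–8), it is not an edgeless graph, so tw(G) ≥ 1. Hence tw(G) = 1 exactly.

1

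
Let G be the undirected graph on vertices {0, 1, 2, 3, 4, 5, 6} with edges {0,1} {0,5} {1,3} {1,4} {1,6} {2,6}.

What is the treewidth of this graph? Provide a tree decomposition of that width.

Treewidth 1.
One such decomposition:
Bags: B1 = {0, 1}  B2 = {1, 4}  B3 = {0, 5}  B4 = {1, 3}  B5 = {1, 6}  B6 = {2, 6}
Tree: B1–B2, B1–B3, B1–B4, B4–B5, B5–B6

Every bag has size at most 2, so the width is 2 − 1 = 1 and tw(G) ≤ 1. Any graph with an edge has treewidth ≥ 1, and G has the edge 0–1. Hence tw(G) = 1 exactly.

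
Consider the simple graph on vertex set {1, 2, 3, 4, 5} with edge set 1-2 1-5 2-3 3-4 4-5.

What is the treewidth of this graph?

A width-2 tree decomposition is:
Bags: B1 = {1, 2, 5}  B2 = {2, 3, 5}  B3 = {3, 4, 5}
Tree: B1–B2, B2–B3
The largest bag has 3 vertices, giving width 2; this decomposition certifies tw(G) ≤ 2. For the lower bound, G contains the cycle 5–1–2–3–4–5, so G is not a forest; only forests have treewidth ≤ 1, hence tw(G) ≥ 2. Hence tw(G) = 2 exactly.

2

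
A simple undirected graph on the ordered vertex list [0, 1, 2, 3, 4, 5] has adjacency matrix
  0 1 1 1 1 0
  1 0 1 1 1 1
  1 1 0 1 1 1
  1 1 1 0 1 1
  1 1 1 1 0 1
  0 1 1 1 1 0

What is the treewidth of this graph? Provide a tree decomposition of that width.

Treewidth 4.
Bags: B1 = {0, 1, 2, 3, 4}  B2 = {1, 2, 3, 4, 5}
Tree: B1–B2

Every bag has size at most 5, so the width is 5 − 1 = 4 and tw(G) ≤ 4. Conversely, {0, 1, 2, 3, 4} is a clique of size 5, and the vertices of any clique must share a bag in every tree decomposition; so some bag has ≥ 5 vertices and tw(G) ≥ 4. Therefore the treewidth is 4.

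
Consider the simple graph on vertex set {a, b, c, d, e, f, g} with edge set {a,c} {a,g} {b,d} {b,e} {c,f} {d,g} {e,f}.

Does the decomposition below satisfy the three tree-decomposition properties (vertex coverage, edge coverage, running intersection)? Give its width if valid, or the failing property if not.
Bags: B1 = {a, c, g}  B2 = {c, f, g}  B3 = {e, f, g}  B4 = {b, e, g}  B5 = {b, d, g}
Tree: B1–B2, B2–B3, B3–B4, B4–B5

Yes; width 2.

Checking the three conditions: (i) the bags cover all of {a, b, c, d, e, f, g}; (ii) for each edge, some bag contains both endpoints; (iii) the bags containing any fixed vertex form a subtree. All hold, so the decomposition is valid with width 3 − 1 = 2.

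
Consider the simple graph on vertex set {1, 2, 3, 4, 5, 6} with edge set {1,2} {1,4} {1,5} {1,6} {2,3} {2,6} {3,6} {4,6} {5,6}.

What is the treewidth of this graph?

A width-2 tree decomposition is:
Bags: B1 = {1, 5, 6}  B2 = {1, 2, 6}  B3 = {2, 3, 6}  B4 = {1, 4, 6}
Tree: B1–B2, B2–B3, B2–B4
Every bag has size at most 3, so the width is 3 − 1 = 2 and tw(G) ≤ 2. On the other hand G contains the 3-clique {1, 2, 6}. A clique must lie in a single bag of any decomposition, so no decomposition can have width below 2. The upper and lower bounds meet at 2, so that is the treewidth.

2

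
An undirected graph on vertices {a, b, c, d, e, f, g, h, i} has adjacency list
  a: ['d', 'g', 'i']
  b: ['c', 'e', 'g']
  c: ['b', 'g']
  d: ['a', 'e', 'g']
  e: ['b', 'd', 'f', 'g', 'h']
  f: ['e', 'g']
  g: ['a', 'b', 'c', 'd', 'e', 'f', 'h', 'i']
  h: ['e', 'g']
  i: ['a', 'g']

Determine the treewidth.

2

A width-2 tree decomposition is:
Bags: B1 = {d, e, g}  B2 = {a, d, g}  B3 = {b, e, g}  B4 = {e, g, h}  B5 = {a, g, i}  B6 = {e, f, g}  B7 = {b, c, g}
Tree: B1–B2, B1–B3, B3–B4, B2–B5, B1–B6, B3–B7
Every bag has size at most 3, so the width is 3 − 1 = 2 and tw(G) ≤ 2. Conversely, {d, e, g} is a clique of size 3, and the vertices of any clique must share a bag in every tree decomposition; so some bag has ≥ 3 vertices and tw(G) ≥ 2. Therefore the treewidth is 2.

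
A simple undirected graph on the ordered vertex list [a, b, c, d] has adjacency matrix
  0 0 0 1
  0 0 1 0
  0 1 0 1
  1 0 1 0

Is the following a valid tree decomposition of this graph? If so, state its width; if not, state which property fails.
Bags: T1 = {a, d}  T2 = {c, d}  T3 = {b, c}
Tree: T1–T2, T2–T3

Checking the three conditions: (i) the bags cover all of {a, b, c, d}; (ii) for each edge, some bag contains both endpoints; (iii) the bags containing any fixed vertex form a subtree. All hold, so the decomposition is valid with width 2 − 1 = 1.

Yes; width 1.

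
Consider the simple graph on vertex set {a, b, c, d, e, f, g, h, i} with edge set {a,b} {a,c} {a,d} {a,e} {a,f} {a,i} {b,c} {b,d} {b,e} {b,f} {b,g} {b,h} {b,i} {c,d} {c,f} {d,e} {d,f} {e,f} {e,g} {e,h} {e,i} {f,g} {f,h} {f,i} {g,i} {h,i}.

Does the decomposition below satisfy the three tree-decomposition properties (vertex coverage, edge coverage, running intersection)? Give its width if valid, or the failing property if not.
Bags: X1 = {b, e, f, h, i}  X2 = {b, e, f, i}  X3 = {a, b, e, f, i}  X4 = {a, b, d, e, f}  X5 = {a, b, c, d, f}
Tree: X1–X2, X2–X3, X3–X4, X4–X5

No — vertex g appears in no bag.

A tree decomposition must satisfy three properties: every vertex lies in some bag; for every edge, both endpoints lie together in some bag; and for every vertex, the bags containing it form a connected subtree. Here vertex g appears in no bag, so the decomposition is invalid.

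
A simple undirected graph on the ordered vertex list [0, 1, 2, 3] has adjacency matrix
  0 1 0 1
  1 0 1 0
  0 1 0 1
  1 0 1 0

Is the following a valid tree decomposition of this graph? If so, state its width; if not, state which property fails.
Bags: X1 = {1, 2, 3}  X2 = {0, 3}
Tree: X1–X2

No — edge (1,0) lies in no bag.

A tree decomposition must satisfy three properties: every vertex lies in some bag; for every edge, both endpoints lie together in some bag; and for every vertex, the bags containing it form a connected subtree. Here edge (1,0) lies in no bag, so the decomposition is invalid.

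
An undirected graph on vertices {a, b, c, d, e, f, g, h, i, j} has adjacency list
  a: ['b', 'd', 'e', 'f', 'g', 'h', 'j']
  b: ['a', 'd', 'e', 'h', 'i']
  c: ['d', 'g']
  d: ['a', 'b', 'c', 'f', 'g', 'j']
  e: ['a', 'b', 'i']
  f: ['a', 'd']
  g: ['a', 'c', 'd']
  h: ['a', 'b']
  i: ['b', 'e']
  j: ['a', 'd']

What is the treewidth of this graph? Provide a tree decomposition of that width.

The largest bag has 3 vertices, giving width 2; this decomposition certifies tw(G) ≤ 2. For the lower bound, the 3 vertices {c, d, g} are pairwise adjacent, and any tree decomposition puts a clique entirely inside one bag — forcing width ≥ 2. Combining the bounds, tw(G) = 2.

Treewidth 2.
One optimal decomposition is:
Bags: B1 = {a, d, j}  B2 = {a, b, d}  B3 = {a, b, e}  B4 = {a, b, h}  B5 = {a, d, g}  B6 = {c, d, g}  B7 = {a, d, f}  B8 = {b, e, i}
Tree: B1–B2, B2–B3, B2–B4, B1–B5, B5–B6, B5–B7, B3–B8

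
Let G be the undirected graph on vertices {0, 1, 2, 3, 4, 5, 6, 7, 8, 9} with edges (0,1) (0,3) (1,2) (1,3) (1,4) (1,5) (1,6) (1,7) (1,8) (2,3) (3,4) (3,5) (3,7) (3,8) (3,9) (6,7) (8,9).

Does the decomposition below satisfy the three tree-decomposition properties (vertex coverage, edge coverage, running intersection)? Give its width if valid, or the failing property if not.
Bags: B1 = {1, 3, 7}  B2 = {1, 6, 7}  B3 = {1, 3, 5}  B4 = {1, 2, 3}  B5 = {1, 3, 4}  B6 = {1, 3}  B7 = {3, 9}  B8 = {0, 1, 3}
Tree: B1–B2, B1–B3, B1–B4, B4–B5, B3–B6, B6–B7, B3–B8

A tree decomposition must satisfy three properties: every vertex lies in some bag; for every edge, both endpoints lie together in some bag; and for every vertex, the bags containing it form a connected subtree. Here vertex 8 appears in no bag, so the decomposition is invalid.

No — vertex 8 appears in no bag.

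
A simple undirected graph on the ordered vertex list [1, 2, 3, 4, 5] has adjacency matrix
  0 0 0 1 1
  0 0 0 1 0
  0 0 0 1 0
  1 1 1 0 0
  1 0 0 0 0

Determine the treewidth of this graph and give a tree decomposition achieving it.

The largest bag has 2 vertices, giving width 1; this decomposition certifies tw(G) ≤ 1. Since G has at least one edge (e.g. 1–4), it is not an edgeless graph, so tw(G) ≥ 1. Hence tw(G) = 1 exactly.

Treewidth 1.
One optimal decomposition is:
Bags: B1 = {1, 4}  B2 = {3, 4}  B3 = {2, 4}  B4 = {1, 5}
Tree: B1–B2, B2–B3, B1–B4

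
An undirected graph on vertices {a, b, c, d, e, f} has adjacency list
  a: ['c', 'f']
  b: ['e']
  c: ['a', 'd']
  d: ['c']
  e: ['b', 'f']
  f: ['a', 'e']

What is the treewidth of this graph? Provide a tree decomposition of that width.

The largest bag has 2 vertices, giving width 1; this decomposition certifies tw(G) ≤ 1. G has an edge, so its treewidth is at least 1. Combining the bounds, tw(G) = 1.

Treewidth 1.
Bags: B1 = {c, d}  B2 = {a, c}  B3 = {a, f}  B4 = {e, f}  B5 = {b, e}
Tree: B1–B2, B2–B3, B3–B4, B4–B5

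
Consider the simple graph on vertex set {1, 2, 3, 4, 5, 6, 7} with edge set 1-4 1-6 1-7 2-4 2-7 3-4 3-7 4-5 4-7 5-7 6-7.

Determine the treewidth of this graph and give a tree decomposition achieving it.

Every bag has size at most 3, so the width is 3 − 1 = 2 and tw(G) ≤ 2. For the lower bound, the 3 vertices {1, 4, 7} are pairwise adjacent, and any tree decomposition puts a clique entirely inside one bag — forcing width ≥ 2. Hence tw(G) = 2 exactly.

Treewidth 2.
One such decomposition:
Bags: B1 = {3, 4, 7}  B2 = {2, 4, 7}  B3 = {4, 5, 7}  B4 = {1, 4, 7}  B5 = {1, 6, 7}
Tree: B1–B2, B2–B3, B1–B4, B4–B5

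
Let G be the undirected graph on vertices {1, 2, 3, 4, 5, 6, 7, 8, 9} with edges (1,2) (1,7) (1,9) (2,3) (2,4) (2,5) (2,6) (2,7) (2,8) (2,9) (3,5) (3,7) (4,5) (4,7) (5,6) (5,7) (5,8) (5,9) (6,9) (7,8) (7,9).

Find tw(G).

A width-3 tree decomposition is:
Bags: B1 = {2, 5, 7, 9}  B2 = {2, 5, 7, 8}  B3 = {1, 2, 7, 9}  B4 = {2, 4, 5, 7}  B5 = {2, 3, 5, 7}  B6 = {2, 5, 6, 9}
Tree: B1–B2, B1–B3, B1–B4, B2–B5, B1–B6
The largest bag has 4 vertices, giving width 3; this decomposition certifies tw(G) ≤ 3. For the lower bound, the 4 vertices {1, 2, 7, 9} are pairwise adjacent, and any tree decomposition puts a clique entirely inside one bag — forcing width ≥ 3. The upper and lower bounds meet at 3, so that is the treewidth.

3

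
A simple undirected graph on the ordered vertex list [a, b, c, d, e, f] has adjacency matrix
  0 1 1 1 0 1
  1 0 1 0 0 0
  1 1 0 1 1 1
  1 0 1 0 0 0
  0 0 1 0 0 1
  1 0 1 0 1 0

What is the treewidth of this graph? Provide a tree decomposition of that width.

The largest bag has 3 vertices, giving width 2; this decomposition certifies tw(G) ≤ 2. Conversely, {c, e, f} is a clique of size 3, and the vertices of any clique must share a bag in every tree decomposition; so some bag has ≥ 3 vertices and tw(G) ≥ 2. Hence tw(G) = 2 exactly.

Treewidth 2.
One optimal decomposition is:
Bags: B1 = {a, c, d}  B2 = {a, b, c}  B3 = {a, c, f}  B4 = {c, e, f}
Tree: B1–B2, B2–B3, B3–B4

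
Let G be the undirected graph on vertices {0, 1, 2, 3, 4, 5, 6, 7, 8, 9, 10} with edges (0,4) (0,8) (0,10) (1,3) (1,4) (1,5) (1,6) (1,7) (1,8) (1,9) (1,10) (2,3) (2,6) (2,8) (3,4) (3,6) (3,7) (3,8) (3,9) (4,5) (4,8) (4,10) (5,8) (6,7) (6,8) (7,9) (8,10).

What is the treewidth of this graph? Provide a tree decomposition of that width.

Every bag has size at most 4, so the width is 4 − 1 = 3 and tw(G) ≤ 3. For the lower bound, the 4 vertices {0, 4, 8, 10} are pairwise adjacent, and any tree decomposition puts a clique entirely inside one bag — forcing width ≥ 3. The upper and lower bounds meet at 3, so that is the treewidth.

Treewidth 3.
Bags: B1 = {1, 3, 4, 8}  B2 = {1, 3, 6, 8}  B3 = {1, 3, 6, 7}  B4 = {1, 4, 8, 10}  B5 = {0, 4, 8, 10}  B6 = {1, 3, 7, 9}  B7 = {2, 3, 6, 8}  B8 = {1, 4, 5, 8}
Tree: B1–B2, B2–B3, B1–B4, B4–B5, B3–B6, B2–B7, B4–B8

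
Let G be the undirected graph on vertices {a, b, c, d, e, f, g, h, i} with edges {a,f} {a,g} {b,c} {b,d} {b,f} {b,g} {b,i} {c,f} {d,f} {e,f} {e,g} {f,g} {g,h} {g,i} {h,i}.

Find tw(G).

2

A width-2 tree decomposition is:
Bags: B1 = {b, g, i}  B2 = {b, f, g}  B3 = {a, f, g}  B4 = {g, h, i}  B5 = {b, c, f}  B6 = {b, d, f}  B7 = {e, f, g}
Tree: B1–B2, B2–B3, B1–B4, B2–B5, B5–B6, B2–B7
Each bag holds 3 vertices, so the decomposition has width 2, which upper-bounds the treewidth. On the other hand G contains the 3-clique {g, h, i}. A clique must lie in a single bag of any decomposition, so no decomposition can have width below 2. Therefore the treewidth is 2.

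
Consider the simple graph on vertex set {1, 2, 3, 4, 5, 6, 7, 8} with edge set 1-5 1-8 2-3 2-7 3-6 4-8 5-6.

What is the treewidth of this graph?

A width-1 tree decomposition is:
Bags: B1 = {2, 7}  B2 = {2, 3}  B3 = {3, 6}  B4 = {5, 6}  B5 = {1, 5}  B6 = {1, 8}  B7 = {4, 8}
Tree: B1–B2, B2–B3, B3–B4, B4–B5, B5–B6, B6–B7
The largest bag has 2 vertices, giving width 1; this decomposition certifies tw(G) ≤ 1. Any graph with an edge has treewidth ≥ 1, and G has the edge 7–2. The upper and lower bounds meet at 1, so that is the treewidth.

1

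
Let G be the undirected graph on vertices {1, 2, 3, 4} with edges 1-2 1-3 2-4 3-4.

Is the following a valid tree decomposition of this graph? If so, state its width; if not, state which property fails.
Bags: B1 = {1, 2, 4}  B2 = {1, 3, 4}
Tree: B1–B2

Checking the three conditions: (i) the bags cover all of {1, 2, 3, 4}; (ii) for each edge, some bag contains both endpoints; (iii) the bags containing any fixed vertex form a subtree. All hold, so the decomposition is valid with width 3 − 1 = 2.

Yes; width 2.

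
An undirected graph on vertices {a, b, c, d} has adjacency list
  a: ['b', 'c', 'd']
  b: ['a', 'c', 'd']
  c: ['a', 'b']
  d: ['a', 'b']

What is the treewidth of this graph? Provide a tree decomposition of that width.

The largest bag has 3 vertices, giving width 2; this decomposition certifies tw(G) ≤ 2. On the other hand G contains the 3-clique {a, b, d}. A clique must lie in a single bag of any decomposition, so no decomposition can have width below 2. The upper and lower bounds meet at 2, so that is the treewidth.

Treewidth 2.
Bags: B1 = {a, b, c}  B2 = {a, b, d}
Tree: B1–B2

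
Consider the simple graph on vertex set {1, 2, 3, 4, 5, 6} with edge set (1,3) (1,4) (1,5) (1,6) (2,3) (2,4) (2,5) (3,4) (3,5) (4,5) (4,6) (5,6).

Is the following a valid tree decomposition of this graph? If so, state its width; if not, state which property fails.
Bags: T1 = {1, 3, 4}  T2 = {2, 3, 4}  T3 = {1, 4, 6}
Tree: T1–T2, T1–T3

No — vertex 5 appears in no bag.

A tree decomposition must satisfy three properties: every vertex lies in some bag; for every edge, both endpoints lie together in some bag; and for every vertex, the bags containing it form a connected subtree. Here vertex 5 appears in no bag, so the decomposition is invalid.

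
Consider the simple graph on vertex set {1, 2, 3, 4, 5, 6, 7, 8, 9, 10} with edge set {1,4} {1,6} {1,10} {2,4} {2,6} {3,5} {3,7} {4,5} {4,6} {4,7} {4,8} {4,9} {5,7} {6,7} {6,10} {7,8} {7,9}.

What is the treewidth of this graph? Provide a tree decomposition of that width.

Treewidth 2.
One such decomposition:
Bags: B1 = {3, 5, 7}  B2 = {4, 5, 7}  B3 = {4, 6, 7}  B4 = {1, 4, 6}  B5 = {1, 6, 10}  B6 = {2, 4, 6}  B7 = {4, 7, 9}  B8 = {4, 7, 8}
Tree: B1–B2, B2–B3, B3–B4, B4–B5, B4–B6, B3–B7, B3–B8

Every bag has size at most 3, so the width is 3 − 1 = 2 and tw(G) ≤ 2. On the other hand G contains the 3-clique {1, 6, 10}. A clique must lie in a single bag of any decomposition, so no decomposition can have width below 2. Combining the bounds, tw(G) = 2.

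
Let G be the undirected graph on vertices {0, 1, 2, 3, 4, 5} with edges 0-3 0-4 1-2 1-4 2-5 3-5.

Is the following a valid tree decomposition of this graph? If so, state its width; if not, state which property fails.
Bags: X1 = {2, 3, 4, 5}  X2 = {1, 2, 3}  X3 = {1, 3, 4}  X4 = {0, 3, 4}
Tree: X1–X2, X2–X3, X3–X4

A tree decomposition must satisfy three properties: every vertex lies in some bag; for every edge, both endpoints lie together in some bag; and for every vertex, the bags containing it form a connected subtree. Here bags containing vertex 4 are not connected in the tree, so the decomposition is invalid.

No — bags containing vertex 4 are not connected in the tree.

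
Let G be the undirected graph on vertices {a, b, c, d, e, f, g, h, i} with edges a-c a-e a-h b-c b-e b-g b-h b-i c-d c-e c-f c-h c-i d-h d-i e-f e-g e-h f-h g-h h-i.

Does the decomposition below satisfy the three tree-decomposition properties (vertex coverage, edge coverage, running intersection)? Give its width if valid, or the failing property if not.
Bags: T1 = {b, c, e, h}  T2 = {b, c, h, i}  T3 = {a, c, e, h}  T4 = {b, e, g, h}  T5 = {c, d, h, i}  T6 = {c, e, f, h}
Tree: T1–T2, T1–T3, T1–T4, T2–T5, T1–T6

Vertex coverage: the bags together contain {a, b, c, d, e, f, g, h, i}, the full vertex set. Edge coverage: each edge of G has both endpoints in at least one bag. Running intersection: for every vertex, the bags containing it form a connected subtree. All three properties hold, so this is a valid tree decomposition of width max|bag| − 1 = 3, and hence tw(G) ≤ 3.

Yes; width 3.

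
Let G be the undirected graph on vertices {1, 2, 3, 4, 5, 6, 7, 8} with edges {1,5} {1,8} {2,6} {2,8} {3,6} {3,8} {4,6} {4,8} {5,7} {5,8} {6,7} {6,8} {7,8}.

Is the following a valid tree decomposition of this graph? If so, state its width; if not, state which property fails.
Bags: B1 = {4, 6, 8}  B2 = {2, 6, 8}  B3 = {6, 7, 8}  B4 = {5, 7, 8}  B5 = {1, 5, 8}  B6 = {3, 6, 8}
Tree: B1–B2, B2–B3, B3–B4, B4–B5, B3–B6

Vertex coverage: the bags together contain {1, 2, 3, 4, 5, 6, 7, 8}, the full vertex set. Edge coverage: each edge of G has both endpoints in at least one bag. Running intersection: for every vertex, the bags containing it form a connected subtree. All three properties hold, so this is a valid tree decomposition of width max|bag| − 1 = 2, and hence tw(G) ≤ 2.

Yes; width 2.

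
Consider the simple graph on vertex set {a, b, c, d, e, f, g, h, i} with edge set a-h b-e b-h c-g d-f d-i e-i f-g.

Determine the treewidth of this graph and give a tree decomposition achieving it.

Treewidth 1.
One optimal decomposition is:
Bags: B1 = {c, g}  B2 = {f, g}  B3 = {d, f}  B4 = {d, i}  B5 = {e, i}  B6 = {b, e}  B7 = {b, h}  B8 = {a, h}
Tree: B1–B2, B2–B3, B3–B4, B4–B5, B5–B6, B6–B7, B7–B8

The largest bag has 2 vertices, giving width 1; this decomposition certifies tw(G) ≤ 1. Since G has at least one edge (e.g. c–g), it is not an edgeless graph, so tw(G) ≥ 1. Hence tw(G) = 1 exactly.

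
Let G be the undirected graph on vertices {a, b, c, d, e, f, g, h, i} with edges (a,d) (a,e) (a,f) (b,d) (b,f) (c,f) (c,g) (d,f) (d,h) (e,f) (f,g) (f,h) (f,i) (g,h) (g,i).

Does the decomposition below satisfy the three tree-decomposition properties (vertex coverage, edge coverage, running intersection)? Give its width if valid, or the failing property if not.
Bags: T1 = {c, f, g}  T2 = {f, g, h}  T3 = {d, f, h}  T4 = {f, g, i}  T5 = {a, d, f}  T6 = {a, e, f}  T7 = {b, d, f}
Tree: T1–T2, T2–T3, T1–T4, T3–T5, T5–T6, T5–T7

Every vertex of G appears in some bag (union = {a, b, c, d, e, f, g, h, i}); every edge is covered by a bag; and for each vertex v the set of bags containing v is connected in the bag tree. The decomposition is therefore valid. The largest bag has 3 vertices, so the width is 2.

Yes; width 2.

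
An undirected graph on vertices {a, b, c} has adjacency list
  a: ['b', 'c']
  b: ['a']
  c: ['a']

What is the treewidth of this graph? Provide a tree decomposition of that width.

Every bag has size at most 2, so the width is 2 − 1 = 1 and tw(G) ≤ 1. Any graph with an edge has treewidth ≥ 1, and G has the edge c–a. Hence tw(G) = 1 exactly.

Treewidth 1.
Bags: B1 = {a, c}  B2 = {a, b}
Tree: B1–B2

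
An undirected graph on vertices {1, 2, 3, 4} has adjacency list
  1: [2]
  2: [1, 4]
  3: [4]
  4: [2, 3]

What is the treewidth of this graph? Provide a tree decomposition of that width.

Treewidth 1.
One optimal decomposition is:
Bags: B1 = {3, 4}  B2 = {2, 4}  B3 = {1, 2}
Tree: B1–B2, B2–B3

The largest bag has 2 vertices, giving width 1; this decomposition certifies tw(G) ≤ 1. G has an edge, so its treewidth is at least 1. The upper and lower bounds meet at 1, so that is the treewidth.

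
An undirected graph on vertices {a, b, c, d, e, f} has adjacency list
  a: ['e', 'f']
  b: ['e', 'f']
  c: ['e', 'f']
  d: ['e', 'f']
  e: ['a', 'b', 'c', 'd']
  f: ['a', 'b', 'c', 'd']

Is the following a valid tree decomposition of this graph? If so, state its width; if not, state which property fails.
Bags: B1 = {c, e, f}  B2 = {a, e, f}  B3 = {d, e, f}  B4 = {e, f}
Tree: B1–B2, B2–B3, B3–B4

No — vertex b appears in no bag.

A tree decomposition must satisfy three properties: every vertex lies in some bag; for every edge, both endpoints lie together in some bag; and for every vertex, the bags containing it form a connected subtree. Here vertex b appears in no bag, so the decomposition is invalid.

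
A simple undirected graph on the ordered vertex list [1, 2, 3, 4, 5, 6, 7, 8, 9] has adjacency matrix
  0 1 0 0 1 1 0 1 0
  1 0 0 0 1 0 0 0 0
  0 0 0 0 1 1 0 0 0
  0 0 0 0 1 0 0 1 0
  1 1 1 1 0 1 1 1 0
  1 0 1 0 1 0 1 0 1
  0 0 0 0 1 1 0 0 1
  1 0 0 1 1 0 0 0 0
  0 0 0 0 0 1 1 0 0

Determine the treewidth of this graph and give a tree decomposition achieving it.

Each bag holds 3 vertices, so the decomposition has width 2, which upper-bounds the treewidth. On the other hand G contains the 3-clique {6, 7, 9}. A clique must lie in a single bag of any decomposition, so no decomposition can have width below 2. Therefore the treewidth is 2.

Treewidth 2.
One optimal decomposition is:
Bags: B1 = {5, 6, 7}  B2 = {1, 5, 6}  B3 = {1, 2, 5}  B4 = {1, 5, 8}  B5 = {4, 5, 8}  B6 = {3, 5, 6}  B7 = {6, 7, 9}
Tree: B1–B2, B2–B3, B3–B4, B4–B5, B1–B6, B1–B7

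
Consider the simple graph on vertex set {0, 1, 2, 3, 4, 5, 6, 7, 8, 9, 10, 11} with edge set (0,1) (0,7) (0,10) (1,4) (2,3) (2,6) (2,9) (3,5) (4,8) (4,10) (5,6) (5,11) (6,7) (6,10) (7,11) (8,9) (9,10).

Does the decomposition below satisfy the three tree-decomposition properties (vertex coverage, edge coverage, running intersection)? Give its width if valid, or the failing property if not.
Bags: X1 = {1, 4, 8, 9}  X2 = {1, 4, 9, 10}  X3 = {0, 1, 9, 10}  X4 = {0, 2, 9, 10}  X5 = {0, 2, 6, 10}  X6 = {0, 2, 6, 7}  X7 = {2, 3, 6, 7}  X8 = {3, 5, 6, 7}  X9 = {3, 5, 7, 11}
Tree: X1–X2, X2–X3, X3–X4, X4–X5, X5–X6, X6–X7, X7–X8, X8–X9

Every vertex of G appears in some bag (union = {0, 1, 2, 3, 4, 5, 6, 7, 8, 9, 10, 11}); every edge is covered by a bag; and for each vertex v the set of bags containing v is connected in the bag tree. The decomposition is therefore valid. The largest bag has 4 vertices, so the width is 3.

Yes; width 3.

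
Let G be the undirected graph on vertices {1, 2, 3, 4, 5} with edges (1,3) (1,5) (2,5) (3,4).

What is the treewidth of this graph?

1

A width-1 tree decomposition is:
Bags: B1 = {2, 5}  B2 = {1, 5}  B3 = {1, 3}  B4 = {3, 4}
Tree: B1–B2, B2–B3, B3–B4
The largest bag has 2 vertices, giving width 1; this decomposition certifies tw(G) ≤ 1. G has an edge, so its treewidth is at least 1. Hence tw(G) = 1 exactly.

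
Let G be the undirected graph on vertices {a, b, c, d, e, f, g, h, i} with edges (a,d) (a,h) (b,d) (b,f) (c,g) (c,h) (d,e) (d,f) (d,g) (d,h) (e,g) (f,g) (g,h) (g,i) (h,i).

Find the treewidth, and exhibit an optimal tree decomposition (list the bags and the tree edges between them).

The largest bag has 3 vertices, giving width 2; this decomposition certifies tw(G) ≤ 2. On the other hand G contains the 3-clique {d, e, g}. A clique must lie in a single bag of any decomposition, so no decomposition can have width below 2. Hence tw(G) = 2 exactly.

Treewidth 2.
One such decomposition:
Bags: B1 = {b, d, f}  B2 = {d, f, g}  B3 = {d, g, h}  B4 = {a, d, h}  B5 = {d, e, g}  B6 = {g, h, i}  B7 = {c, g, h}
Tree: B1–B2, B2–B3, B3–B4, B3–B5, B3–B6, B6–B7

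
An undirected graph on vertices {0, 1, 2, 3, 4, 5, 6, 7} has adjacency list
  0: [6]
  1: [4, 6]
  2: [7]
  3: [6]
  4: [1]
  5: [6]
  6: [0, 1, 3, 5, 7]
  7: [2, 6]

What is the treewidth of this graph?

1

A width-1 tree decomposition is:
Bags: B1 = {1, 6}  B2 = {6, 7}  B3 = {3, 6}  B4 = {2, 7}  B5 = {1, 4}  B6 = {0, 6}  B7 = {5, 6}
Tree: B1–B2, B2–B3, B2–B4, B1–B5, B1–B6, B6–B7
Every bag has size at most 2, so the width is 2 − 1 = 1 and tw(G) ≤ 1. Since G has at least one edge (e.g. 6–1), it is not an edgeless graph, so tw(G) ≥ 1. Therefore the treewidth is 1.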